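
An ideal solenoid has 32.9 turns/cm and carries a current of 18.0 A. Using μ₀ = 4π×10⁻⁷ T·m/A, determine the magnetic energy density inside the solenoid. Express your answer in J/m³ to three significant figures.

u ≈ 2200 J/m³

B = μ₀nI = (4π×10⁻⁷)(3.290×10^3)(18.0) = 7.442×10^-2 T.
u = B²/(2μ₀) = (7.442×10^-2)²/(2×4π×10⁻⁷) = 2.204×10^3 J/m³.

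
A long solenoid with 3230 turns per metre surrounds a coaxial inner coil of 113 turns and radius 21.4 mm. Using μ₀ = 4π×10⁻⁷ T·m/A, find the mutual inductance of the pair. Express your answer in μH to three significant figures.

The outer solenoid produces a uniform field B₁ = μ₀n₁I₁ across the inner coil,
so the flux linkage is N₂Φ = N₂B₁A₂ = μ₀n₁N₂A₂·I₁, giving M = μ₀n₁N₂A₂.
A₂ = πr² = π(2.140×10^-2 m)² = 1.439×10^-3 m².
M = (4π×10⁻⁷)(3230)(113)(1.439×10^-3) = 6.599×10^-4 H.

M ≈ 660 μH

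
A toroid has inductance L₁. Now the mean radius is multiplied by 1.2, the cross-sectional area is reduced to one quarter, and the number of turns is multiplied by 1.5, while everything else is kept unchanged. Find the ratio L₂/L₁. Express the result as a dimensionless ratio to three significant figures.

For a toroid, L ∝ μᵣN²A/R.
L₂/L₁ = (1.2)^-1 × (0.25) × (1.5)^2 = 0.469.

L₂/L₁ = 0.469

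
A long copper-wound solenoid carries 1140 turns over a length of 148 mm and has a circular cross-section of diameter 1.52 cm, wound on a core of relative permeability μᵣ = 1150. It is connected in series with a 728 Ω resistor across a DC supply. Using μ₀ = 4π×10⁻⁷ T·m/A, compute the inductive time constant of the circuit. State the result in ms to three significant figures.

τ ≈ 3.16 ms

A = π(d/2)² = π(7.600×10^-3 m)² = 1.8146×10^-4 m².
L = μ₀μᵣN²A/ℓ = (4π×10⁻⁷)(1150)(1140)²(1.8146×10^-4)/(0.148) = 2.303 H.
τ = L/R = (2.303)/(728) = 3.163×10^-3 s.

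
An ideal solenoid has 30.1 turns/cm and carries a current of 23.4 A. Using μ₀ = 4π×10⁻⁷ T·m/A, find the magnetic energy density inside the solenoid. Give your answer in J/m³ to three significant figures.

u ≈ 3120 J/m³

B = μ₀nI = (4π×10⁻⁷)(3.010×10^3)(23.4) = 8.851×10^-2 T.
u = B²/(2μ₀) = (8.851×10^-2)²/(2×4π×10⁻⁷) = 3.117×10^3 J/m³.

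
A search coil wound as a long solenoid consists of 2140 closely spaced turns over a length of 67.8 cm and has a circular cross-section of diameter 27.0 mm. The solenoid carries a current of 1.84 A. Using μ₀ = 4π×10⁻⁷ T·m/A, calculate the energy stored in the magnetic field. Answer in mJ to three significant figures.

U ≈ 8.23 mJ

A = π(d/2)² = π(1.350×10^-2 m)² = 5.726×10^-4 m².
L = μ₀N²A/ℓ = (4π×10⁻⁷)(2140)²(5.726×10^-4)/(0.678) = 4.860×10^-3 H.
U = ½LI² = ½(4.860×10^-3)(1.84)² = 8.227×10^-3 J.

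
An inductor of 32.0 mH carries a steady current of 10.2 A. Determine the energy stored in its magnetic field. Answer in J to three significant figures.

U ≈ 1.66 J

Stored magnetic energy: U = ½LI².
U = ½(3.200×10^-2 H)(10.2 A)² = 1.6646 J.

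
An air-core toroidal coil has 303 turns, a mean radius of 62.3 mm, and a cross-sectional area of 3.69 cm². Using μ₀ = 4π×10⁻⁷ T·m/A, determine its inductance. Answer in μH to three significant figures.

For a thin toroid, L = μ₀N²A/(2πR).
L = (4π×10⁻⁷)(303)²(3.690×10^-4) / (2π×6.230×10^-2 m) = 1.088×10^-4 H.

L ≈ 109 μH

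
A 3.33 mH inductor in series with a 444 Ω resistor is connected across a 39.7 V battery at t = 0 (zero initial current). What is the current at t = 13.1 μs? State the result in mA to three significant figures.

I ≈ 73.8 mA

τ = L/R = 3.330×10^-3/444 = 7.500×10^-6 s; final current I_∞ = ε/R = 39.7/444 = 8.941×10^-2 A.
I(t) = I_∞(1 − e^(−t/τ)) with t/τ = 1.747.
I = (8.941×10^-2)(1 − e^(−1.747)) = 7.382×10^-2 A.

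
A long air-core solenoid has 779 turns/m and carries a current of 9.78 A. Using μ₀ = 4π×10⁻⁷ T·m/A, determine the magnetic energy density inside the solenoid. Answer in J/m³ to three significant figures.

u ≈ 36.5 J/m³

B = μ₀nI = (4π×10⁻⁷)(779)(9.78) = 9.574×10^-3 T.
u = B²/(2μ₀) = (9.574×10^-3)²/(2×4π×10⁻⁷) = 36.47 J/m³.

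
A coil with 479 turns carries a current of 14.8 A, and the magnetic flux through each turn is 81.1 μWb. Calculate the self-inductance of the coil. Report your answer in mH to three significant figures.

L ≈ 2.62 mH

Self-inductance is defined by L = NΦ_B/I (flux linkage over current).
L = (479)(8.110×10^-5 Wb)/(14.8 A) = 2.6248×10^-3 H.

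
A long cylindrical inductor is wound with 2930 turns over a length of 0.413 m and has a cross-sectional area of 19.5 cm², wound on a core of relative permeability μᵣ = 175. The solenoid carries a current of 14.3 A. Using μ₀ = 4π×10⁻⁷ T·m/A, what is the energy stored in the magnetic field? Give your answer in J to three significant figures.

A = 19.5 cm² = 1.950×10^-3 m².
L = μ₀μᵣN²A/ℓ = (4π×10⁻⁷)(175)(2930)²(1.950×10^-3)/(0.413) = 8.914 H.
U = ½LI² = ½(8.914)(14.3)² = 911.4 J.

U ≈ 911 J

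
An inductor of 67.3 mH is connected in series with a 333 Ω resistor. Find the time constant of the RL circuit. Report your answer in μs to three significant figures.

τ = L/R = (6.730×10^-2 H)/(333 Ω) = 2.021×10^-4 s.

τ ≈ 202 μs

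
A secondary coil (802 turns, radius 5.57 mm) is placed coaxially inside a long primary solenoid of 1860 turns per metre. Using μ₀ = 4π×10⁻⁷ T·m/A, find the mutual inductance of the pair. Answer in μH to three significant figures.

The outer solenoid produces a uniform field B₁ = μ₀n₁I₁ across the inner coil,
so the flux linkage is N₂Φ = N₂B₁A₂ = μ₀n₁N₂A₂·I₁, giving M = μ₀n₁N₂A₂.
A₂ = πr² = π(5.570×10^-3 m)² = 9.747×10^-5 m².
M = (4π×10⁻⁷)(1860)(802)(9.747×10^-5) = 1.827×10^-4 H.

M ≈ 183 μH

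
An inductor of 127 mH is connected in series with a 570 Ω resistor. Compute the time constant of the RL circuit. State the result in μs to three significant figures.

τ = L/R = (0.127 H)/(570 Ω) = 2.228×10^-4 s.

τ ≈ 223 μs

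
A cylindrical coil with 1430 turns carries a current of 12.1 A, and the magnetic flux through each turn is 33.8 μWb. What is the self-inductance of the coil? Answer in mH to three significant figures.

Self-inductance is defined by L = NΦ_B/I (flux linkage over current).
L = (1430)(3.380×10^-5 Wb)/(12.1 A) = 3.9945×10^-3 H.

L ≈ 3.99 mH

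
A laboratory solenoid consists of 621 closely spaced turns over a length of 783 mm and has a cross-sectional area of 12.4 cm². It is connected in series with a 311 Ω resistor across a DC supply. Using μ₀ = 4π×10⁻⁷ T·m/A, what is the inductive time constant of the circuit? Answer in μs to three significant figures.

A = 12.4 cm² = 1.240×10^-3 m².
L = μ₀N²A/ℓ = (4π×10⁻⁷)(621)²(1.240×10^-3)/(0.783) = 7.6746×10^-4 H.
τ = L/R = (7.6746×10^-4)/(311) = 2.468×10^-6 s.

τ ≈ 2.47 μs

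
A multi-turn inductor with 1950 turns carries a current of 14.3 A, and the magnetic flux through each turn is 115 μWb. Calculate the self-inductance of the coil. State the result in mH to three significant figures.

Self-inductance is defined by L = NΦ_B/I (flux linkage over current).
L = (1950)(1.150×10^-4 Wb)/(14.3 A) = 1.568×10^-2 H.

L ≈ 15.7 mH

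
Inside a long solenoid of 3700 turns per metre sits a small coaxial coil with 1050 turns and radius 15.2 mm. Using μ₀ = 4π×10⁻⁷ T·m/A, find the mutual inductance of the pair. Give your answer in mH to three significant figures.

M ≈ 3.54 mH

The outer solenoid produces a uniform field B₁ = μ₀n₁I₁ across the inner coil,
so the flux linkage is N₂Φ = N₂B₁A₂ = μ₀n₁N₂A₂·I₁, giving M = μ₀n₁N₂A₂.
A₂ = πr² = π(1.520×10^-2 m)² = 7.258×10^-4 m².
M = (4π×10⁻⁷)(3700)(1050)(7.258×10^-4) = 3.544×10^-3 H.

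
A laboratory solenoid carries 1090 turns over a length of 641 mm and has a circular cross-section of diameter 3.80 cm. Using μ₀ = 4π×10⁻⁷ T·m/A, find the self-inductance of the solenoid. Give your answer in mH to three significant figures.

A = π(d/2)² = π(1.900×10^-2 m)² = 1.134×10^-3 m².
For a long solenoid, L = μ₀N²A/ℓ.
L = (4π×10⁻⁷)(1090)²(1.134×10^-3)/(0.641 m) = 2.642×10^-3 H.

L ≈ 2.64 mH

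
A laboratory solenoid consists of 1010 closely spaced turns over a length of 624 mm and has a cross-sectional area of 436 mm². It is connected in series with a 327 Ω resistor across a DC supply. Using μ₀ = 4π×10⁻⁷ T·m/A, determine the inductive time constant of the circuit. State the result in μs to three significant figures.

A = 436 mm² = 4.360×10^-4 m².
L = μ₀N²A/ℓ = (4π×10⁻⁷)(1010)²(4.360×10^-4)/(0.624) = 8.957×10^-4 H.
τ = L/R = (8.957×10^-4)/(327) = 2.739×10^-6 s.

τ ≈ 2.74 μs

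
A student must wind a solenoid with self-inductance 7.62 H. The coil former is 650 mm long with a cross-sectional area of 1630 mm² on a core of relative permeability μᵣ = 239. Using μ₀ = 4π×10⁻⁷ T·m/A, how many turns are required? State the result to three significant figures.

N ≈ 3180 turns

A = 1630 mm² = 1.630×10^-3 m².
From L = μ₀μᵣN²A/ℓ, N = √(Lℓ / (μ₀μᵣA)).
N = √[(7.62)(0.65) / ((4π×10⁻⁷)(239)×1.630×10^-3)] = √(1.012×10^7) ≈ 3180.8.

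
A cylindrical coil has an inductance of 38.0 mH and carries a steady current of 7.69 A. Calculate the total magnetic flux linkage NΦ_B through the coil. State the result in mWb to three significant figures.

NΦ_B ≈ 292 mWb

From L = NΦ_B/I, the flux linkage is NΦ_B = LI.
NΦ_B = (3.800×10^-2 H)(7.69 A) = 0.2922 Wb.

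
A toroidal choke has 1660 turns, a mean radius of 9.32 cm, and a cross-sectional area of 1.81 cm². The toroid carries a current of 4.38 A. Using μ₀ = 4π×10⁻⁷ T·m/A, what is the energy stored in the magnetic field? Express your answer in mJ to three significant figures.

U ≈ 10.3 mJ

L = μ₀N²A/(2πR) = (4π×10⁻⁷)(1660)²(1.810×10^-4)/(2π×9.320×10^-2) = 1.070×10^-3 H.
U = ½LI² = ½(1.070×10^-3)(4.38)² = 1.027×10^-2 J.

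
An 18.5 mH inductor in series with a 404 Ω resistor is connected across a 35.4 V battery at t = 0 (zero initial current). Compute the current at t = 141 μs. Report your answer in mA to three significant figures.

I ≈ 83.6 mA

τ = L/R = 1.850×10^-2/404 = 4.579×10^-5 s; final current I_∞ = ε/R = 35.4/404 = 8.762×10^-2 A.
I(t) = I_∞(1 − e^(−t/τ)) with t/τ = 3.079.
I = (8.762×10^-2)(1 − e^(−3.079)) = 8.359×10^-2 A.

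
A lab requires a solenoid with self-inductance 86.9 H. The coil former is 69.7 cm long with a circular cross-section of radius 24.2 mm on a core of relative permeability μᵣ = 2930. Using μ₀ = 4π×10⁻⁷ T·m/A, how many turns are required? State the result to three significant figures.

N ≈ 2990 turns

A = πr² = π(2.420×10^-2 m)² = 1.840×10^-3 m².
From L = μ₀μᵣN²A/ℓ, N = √(Lℓ / (μ₀μᵣA)).
N = √[(86.9)(0.697) / ((4π×10⁻⁷)(2930)×1.840×10^-3)] = √(8.941×10^6) ≈ 2990.2.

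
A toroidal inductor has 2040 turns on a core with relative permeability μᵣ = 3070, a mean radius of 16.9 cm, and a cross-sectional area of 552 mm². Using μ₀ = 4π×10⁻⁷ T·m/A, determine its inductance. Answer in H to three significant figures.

L ≈ 8.35 H

For a thin toroid, L = μ₀μᵣN²A/(2πR).
L = (4π×10⁻⁷)(3070)(2040)²(5.520×10^-4) / (2π×0.169 m) = 8.346 H.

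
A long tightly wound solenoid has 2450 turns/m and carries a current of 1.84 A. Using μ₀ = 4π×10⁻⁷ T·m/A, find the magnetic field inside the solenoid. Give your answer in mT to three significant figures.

Inside a long solenoid, B = μ₀nI.
B = (4π×10⁻⁷)(2.450×10^3 m⁻¹)(1.84 A) = 5.6649×10^-3 T.

B ≈ 5.66 mT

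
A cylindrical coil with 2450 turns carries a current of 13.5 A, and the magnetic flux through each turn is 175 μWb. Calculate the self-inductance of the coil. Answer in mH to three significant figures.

Self-inductance is defined by L = NΦ_B/I (flux linkage over current).
L = (2450)(1.750×10^-4 Wb)/(13.5 A) = 3.176×10^-2 H.

L ≈ 31.8 mH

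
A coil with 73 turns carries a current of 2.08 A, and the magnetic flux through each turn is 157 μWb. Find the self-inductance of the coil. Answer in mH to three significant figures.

L ≈ 5.51 mH

Self-inductance is defined by L = NΦ_B/I (flux linkage over current).
L = (73)(1.570×10^-4 Wb)/(2.08 A) = 5.510×10^-3 H.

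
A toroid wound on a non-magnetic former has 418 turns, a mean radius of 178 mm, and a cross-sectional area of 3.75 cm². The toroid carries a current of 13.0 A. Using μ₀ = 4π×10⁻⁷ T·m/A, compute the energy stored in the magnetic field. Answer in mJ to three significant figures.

U ≈ 6.22 mJ

L = μ₀N²A/(2πR) = (4π×10⁻⁷)(418)²(3.750×10^-4)/(2π×0.178) = 7.362×10^-5 H.
U = ½LI² = ½(7.362×10^-5)(13.0)² = 6.221×10^-3 J.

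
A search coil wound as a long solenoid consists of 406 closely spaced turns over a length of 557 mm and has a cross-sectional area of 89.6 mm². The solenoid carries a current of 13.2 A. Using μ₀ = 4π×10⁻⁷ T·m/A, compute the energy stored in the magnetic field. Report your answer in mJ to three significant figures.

A = 89.6 mm² = 8.960×10^-5 m².
L = μ₀N²A/ℓ = (4π×10⁻⁷)(406)²(8.960×10^-5)/(0.557) = 3.332×10^-5 H.
U = ½LI² = ½(3.332×10^-5)(13.2)² = 2.903×10^-3 J.

U ≈ 2.90 mJ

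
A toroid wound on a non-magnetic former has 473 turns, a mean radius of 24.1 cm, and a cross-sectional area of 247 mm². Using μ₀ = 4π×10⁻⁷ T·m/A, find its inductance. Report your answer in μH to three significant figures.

For a thin toroid, L = μ₀N²A/(2πR).
L = (4π×10⁻⁷)(473)²(2.470×10^-4) / (2π×0.241 m) = 4.586×10^-5 H.

L ≈ 45.9 μH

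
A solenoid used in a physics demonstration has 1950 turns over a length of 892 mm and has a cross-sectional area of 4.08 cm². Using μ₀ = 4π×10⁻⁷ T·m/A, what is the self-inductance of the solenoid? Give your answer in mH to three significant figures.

L ≈ 2.19 mH

A = 4.08 cm² = 4.080×10^-4 m².
For a long solenoid, L = μ₀N²A/ℓ.
L = (4π×10⁻⁷)(1950)²(4.080×10^-4)/(0.892 m) = 2.186×10^-3 H.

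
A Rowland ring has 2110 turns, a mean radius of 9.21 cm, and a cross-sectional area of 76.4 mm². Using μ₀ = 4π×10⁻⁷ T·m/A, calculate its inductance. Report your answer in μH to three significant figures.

L ≈ 739 μH

For a thin toroid, L = μ₀N²A/(2πR).
L = (4π×10⁻⁷)(2110)²(7.640×10^-5) / (2π×9.210×10^-2 m) = 7.386×10^-4 H.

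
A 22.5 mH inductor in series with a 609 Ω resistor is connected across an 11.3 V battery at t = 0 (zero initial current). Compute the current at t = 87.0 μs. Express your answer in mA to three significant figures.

I ≈ 16.8 mA

τ = L/R = 2.250×10^-2/609 = 3.6946×10^-5 s; final current I_∞ = ε/R = 11.3/609 = 1.856×10^-2 A.
I(t) = I_∞(1 − e^(−t/τ)) with t/τ = 2.355.
I = (1.856×10^-2)(1 − e^(−2.355)) = 1.679×10^-2 A.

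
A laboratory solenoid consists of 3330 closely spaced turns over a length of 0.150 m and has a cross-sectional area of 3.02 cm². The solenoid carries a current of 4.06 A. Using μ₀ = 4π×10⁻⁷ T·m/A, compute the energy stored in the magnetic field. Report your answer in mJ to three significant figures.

U ≈ 231 mJ

A = 3.02 cm² = 3.020×10^-4 m².
L = μ₀N²A/ℓ = (4π×10⁻⁷)(3330)²(3.020×10^-4)/(0.15) = 2.806×10^-2 H.
U = ½LI² = ½(2.806×10^-2)(4.06)² = 0.2312 J.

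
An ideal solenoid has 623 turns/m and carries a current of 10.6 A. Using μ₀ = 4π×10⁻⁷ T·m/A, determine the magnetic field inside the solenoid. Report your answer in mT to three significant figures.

B ≈ 8.30 mT

Inside a long solenoid, B = μ₀nI.
B = (4π×10⁻⁷)(623 m⁻¹)(10.6 A) = 8.299×10^-3 T.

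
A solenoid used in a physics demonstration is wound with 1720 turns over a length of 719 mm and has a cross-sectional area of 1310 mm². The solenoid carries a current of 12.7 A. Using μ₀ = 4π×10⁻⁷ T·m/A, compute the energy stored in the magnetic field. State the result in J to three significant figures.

U ≈ 0.546 J

A = 1310 mm² = 1.310×10^-3 m².
L = μ₀N²A/ℓ = (4π×10⁻⁷)(1720)²(1.310×10^-3)/(0.719) = 6.773×10^-3 H.
U = ½LI² = ½(6.773×10^-3)(12.7)² = 0.5462 J.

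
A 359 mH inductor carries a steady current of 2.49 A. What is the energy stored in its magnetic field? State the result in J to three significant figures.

U ≈ 1.11 J

Stored magnetic energy: U = ½LI².
U = ½(0.359 H)(2.49 A)² = 1.113 J.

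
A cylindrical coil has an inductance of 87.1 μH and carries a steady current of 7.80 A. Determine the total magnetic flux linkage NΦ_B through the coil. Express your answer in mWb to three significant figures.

NΦ_B ≈ 0.679 mWb

From L = NΦ_B/I, the flux linkage is NΦ_B = LI.
NΦ_B = (8.710×10^-5 H)(7.80 A) = 6.794×10^-4 Wb.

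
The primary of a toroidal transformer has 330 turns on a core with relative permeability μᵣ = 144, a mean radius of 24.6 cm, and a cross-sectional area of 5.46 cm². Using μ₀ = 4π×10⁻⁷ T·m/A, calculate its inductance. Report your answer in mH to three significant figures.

For a thin toroid, L = μ₀μᵣN²A/(2πR).
L = (4π×10⁻⁷)(144)(330)²(5.460×10^-4) / (2π×0.246 m) = 6.961×10^-3 H.

L ≈ 6.96 mH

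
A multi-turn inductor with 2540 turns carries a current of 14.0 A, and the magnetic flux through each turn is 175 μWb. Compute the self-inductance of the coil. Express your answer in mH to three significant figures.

Self-inductance is defined by L = NΦ_B/I (flux linkage over current).
L = (2540)(1.750×10^-4 Wb)/(14.0 A) = 3.175×10^-2 H.

L ≈ 31.8 mH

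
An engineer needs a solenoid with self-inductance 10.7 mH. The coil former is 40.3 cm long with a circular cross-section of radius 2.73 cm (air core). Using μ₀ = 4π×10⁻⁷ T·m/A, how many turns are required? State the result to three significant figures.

N ≈ 1210 turns

A = πr² = π(2.730×10^-2 m)² = 2.341×10^-3 m².
From L = μ₀N²A/ℓ, N = √(Lℓ / (μ₀A)).
N = √[(1.070×10^-2)(0.403) / ((4π×10⁻⁷)×2.341×10^-3)] = √(1.466×10^6) ≈ 1210.6.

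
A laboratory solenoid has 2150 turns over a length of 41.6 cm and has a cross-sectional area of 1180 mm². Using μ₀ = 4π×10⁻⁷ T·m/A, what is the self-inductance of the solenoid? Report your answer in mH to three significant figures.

A = 1180 mm² = 1.180×10^-3 m².
For a long solenoid, L = μ₀N²A/ℓ.
L = (4π×10⁻⁷)(2150)²(1.180×10^-3)/(0.416 m) = 1.648×10^-2 H.

L ≈ 16.5 mH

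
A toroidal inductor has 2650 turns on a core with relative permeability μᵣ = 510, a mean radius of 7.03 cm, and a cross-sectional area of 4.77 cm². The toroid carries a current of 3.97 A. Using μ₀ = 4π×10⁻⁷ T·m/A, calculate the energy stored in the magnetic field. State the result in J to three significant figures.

L = μ₀μᵣN²A/(2πR) = (4π×10⁻⁷)(510)(2650)²(4.770×10^-4)/(2π×7.030×10^-2) = 4.86 H.
U = ½LI² = ½(4.86)(3.97)² = 38.3 J.

U ≈ 38.3 J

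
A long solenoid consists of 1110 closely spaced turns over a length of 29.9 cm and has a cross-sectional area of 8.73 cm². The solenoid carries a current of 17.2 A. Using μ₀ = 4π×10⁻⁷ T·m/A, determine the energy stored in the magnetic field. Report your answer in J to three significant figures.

U ≈ 0.669 J

A = 8.73 cm² = 8.730×10^-4 m².
L = μ₀N²A/ℓ = (4π×10⁻⁷)(1110)²(8.730×10^-4)/(0.299) = 4.521×10^-3 H.
U = ½LI² = ½(4.521×10^-3)(17.2)² = 0.6687 J.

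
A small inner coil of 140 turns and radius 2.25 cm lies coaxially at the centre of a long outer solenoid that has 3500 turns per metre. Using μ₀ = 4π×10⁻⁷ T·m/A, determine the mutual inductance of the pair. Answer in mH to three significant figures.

The outer solenoid produces a uniform field B₁ = μ₀n₁I₁ across the inner coil,
so the flux linkage is N₂Φ = N₂B₁A₂ = μ₀n₁N₂A₂·I₁, giving M = μ₀n₁N₂A₂.
A₂ = πr² = π(2.250×10^-2 m)² = 1.590×10^-3 m².
M = (4π×10⁻⁷)(3500)(140)(1.590×10^-3) = 9.793×10^-4 H.

M ≈ 0.979 mH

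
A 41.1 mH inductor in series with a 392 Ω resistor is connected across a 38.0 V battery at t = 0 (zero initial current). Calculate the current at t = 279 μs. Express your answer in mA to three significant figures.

I ≈ 90.2 mA

τ = L/R = 4.110×10^-2/392 = 1.048×10^-4 s; final current I_∞ = ε/R = 38.0/392 = 9.694×10^-2 A.
I(t) = I_∞(1 − e^(−t/τ)) with t/τ = 2.661.
I = (9.694×10^-2)(1 − e^(−2.661)) = 9.017×10^-2 A.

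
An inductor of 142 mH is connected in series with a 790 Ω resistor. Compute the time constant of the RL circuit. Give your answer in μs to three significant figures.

τ ≈ 180 μs

τ = L/R = (0.142 H)/(790 Ω) = 1.797×10^-4 s.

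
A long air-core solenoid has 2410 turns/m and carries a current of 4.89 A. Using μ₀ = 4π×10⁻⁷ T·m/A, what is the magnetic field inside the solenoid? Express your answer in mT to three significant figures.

B ≈ 14.8 mT

Inside a long solenoid, B = μ₀nI.
B = (4π×10⁻⁷)(2.410×10^3 m⁻¹)(4.89 A) = 1.481×10^-2 T.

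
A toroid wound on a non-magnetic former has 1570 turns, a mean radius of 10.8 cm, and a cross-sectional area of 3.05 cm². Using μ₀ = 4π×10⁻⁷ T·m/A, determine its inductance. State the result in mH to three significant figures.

For a thin toroid, L = μ₀N²A/(2πR).
L = (4π×10⁻⁷)(1570)²(3.050×10^-4) / (2π×0.108 m) = 1.392×10^-3 H.

L ≈ 1.39 mH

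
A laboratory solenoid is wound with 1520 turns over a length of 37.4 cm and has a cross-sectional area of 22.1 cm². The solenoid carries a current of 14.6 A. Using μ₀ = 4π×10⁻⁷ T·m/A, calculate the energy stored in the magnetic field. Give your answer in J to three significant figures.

A = 22.1 cm² = 2.210×10^-3 m².
L = μ₀N²A/ℓ = (4π×10⁻⁷)(1520)²(2.210×10^-3)/(0.374) = 1.716×10^-2 H.
U = ½LI² = ½(1.716×10^-2)(14.6)² = 1.828 J.

U ≈ 1.83 J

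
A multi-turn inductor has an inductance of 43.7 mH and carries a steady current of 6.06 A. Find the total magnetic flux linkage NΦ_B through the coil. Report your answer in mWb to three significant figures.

From L = NΦ_B/I, the flux linkage is NΦ_B = LI.
NΦ_B = (4.370×10^-2 H)(6.06 A) = 0.2648 Wb.

NΦ_B ≈ 265 mWb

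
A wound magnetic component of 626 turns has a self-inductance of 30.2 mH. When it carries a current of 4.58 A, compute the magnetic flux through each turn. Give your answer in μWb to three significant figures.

From L = NΦ_B/I, the flux per turn is Φ_B = LI/N.
Φ_B = (3.020×10^-2 H)(4.58 A)/626 = 2.210×10^-4 Wb.

Φ_B ≈ 221 μWb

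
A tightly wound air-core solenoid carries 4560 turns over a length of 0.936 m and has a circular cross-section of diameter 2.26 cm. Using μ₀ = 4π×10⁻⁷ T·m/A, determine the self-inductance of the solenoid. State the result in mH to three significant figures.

L ≈ 11.2 mH

A = π(d/2)² = π(1.130×10^-2 m)² = 4.011×10^-4 m².
For a long solenoid, L = μ₀N²A/ℓ.
L = (4π×10⁻⁷)(4560)²(4.011×10^-4)/(0.936 m) = 1.120×10^-2 H.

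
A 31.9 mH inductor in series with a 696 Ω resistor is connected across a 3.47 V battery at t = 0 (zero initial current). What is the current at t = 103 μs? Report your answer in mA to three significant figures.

τ = L/R = 3.190×10^-2/696 = 4.583×10^-5 s; final current I_∞ = ε/R = 3.47/696 = 4.986×10^-3 A.
I(t) = I_∞(1 − e^(−t/τ)) with t/τ = 2.247.
I = (4.986×10^-3)(1 − e^(−2.247)) = 4.459×10^-3 A.

I ≈ 4.46 mA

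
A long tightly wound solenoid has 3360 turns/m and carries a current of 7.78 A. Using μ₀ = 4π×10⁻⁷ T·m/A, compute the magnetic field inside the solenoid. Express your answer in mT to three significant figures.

B ≈ 32.8 mT

Inside a long solenoid, B = μ₀nI.
B = (4π×10⁻⁷)(3.360×10^3 m⁻¹)(7.78 A) = 3.2849×10^-2 T.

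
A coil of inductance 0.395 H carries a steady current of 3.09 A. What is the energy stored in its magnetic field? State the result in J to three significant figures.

Stored magnetic energy: U = ½LI².
U = ½(0.395 H)(3.09 A)² = 1.886 J.

U ≈ 1.89 J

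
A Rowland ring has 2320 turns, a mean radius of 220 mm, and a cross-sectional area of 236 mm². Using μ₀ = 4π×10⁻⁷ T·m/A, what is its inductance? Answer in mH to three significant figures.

For a thin toroid, L = μ₀N²A/(2πR).
L = (4π×10⁻⁷)(2320)²(2.360×10^-4) / (2π×0.22 m) = 1.1548×10^-3 H.

L ≈ 1.15 mH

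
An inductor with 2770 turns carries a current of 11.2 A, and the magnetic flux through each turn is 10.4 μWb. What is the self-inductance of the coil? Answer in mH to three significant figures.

Self-inductance is defined by L = NΦ_B/I (flux linkage over current).
L = (2770)(1.040×10^-5 Wb)/(11.2 A) = 2.572×10^-3 H.

L ≈ 2.57 mH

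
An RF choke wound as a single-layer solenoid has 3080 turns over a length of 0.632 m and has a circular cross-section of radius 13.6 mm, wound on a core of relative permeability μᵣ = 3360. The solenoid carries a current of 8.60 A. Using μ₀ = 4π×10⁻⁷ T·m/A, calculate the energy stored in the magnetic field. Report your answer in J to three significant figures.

A = πr² = π(1.360×10^-2 m)² = 5.811×10^-4 m².
L = μ₀μᵣN²A/ℓ = (4π×10⁻⁷)(3360)(3080)²(5.811×10^-4)/(0.632) = 36.83 H.
U = ½LI² = ½(36.83)(8.60)² = 1.362×10^3 J.

U ≈ 1360 J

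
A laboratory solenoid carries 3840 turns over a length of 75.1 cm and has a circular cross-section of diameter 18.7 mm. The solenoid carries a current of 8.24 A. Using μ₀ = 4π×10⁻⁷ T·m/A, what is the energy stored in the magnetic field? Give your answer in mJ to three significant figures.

A = π(d/2)² = π(9.350×10^-3 m)² = 2.746×10^-4 m².
L = μ₀N²A/ℓ = (4π×10⁻⁷)(3840)²(2.746×10^-4)/(0.751) = 6.777×10^-3 H.
U = ½LI² = ½(6.777×10^-3)(8.24)² = 0.2301 J.

U ≈ 230 mJ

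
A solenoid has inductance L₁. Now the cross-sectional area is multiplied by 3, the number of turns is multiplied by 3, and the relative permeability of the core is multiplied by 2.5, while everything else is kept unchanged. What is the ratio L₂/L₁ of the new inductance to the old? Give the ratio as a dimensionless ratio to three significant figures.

L₂/L₁ = 67.5

For a solenoid, L ∝ μᵣN²A/ℓ.
L₂/L₁ = (3) × (3)^2 × (2.5) = 67.5.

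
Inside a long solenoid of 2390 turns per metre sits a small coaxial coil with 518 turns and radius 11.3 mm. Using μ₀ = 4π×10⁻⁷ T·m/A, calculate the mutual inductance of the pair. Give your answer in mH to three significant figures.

The outer solenoid produces a uniform field B₁ = μ₀n₁I₁ across the inner coil,
so the flux linkage is N₂Φ = N₂B₁A₂ = μ₀n₁N₂A₂·I₁, giving M = μ₀n₁N₂A₂.
A₂ = πr² = π(1.130×10^-2 m)² = 4.011×10^-4 m².
M = (4π×10⁻⁷)(2390)(518)(4.011×10^-4) = 6.241×10^-4 H.

M ≈ 0.624 mH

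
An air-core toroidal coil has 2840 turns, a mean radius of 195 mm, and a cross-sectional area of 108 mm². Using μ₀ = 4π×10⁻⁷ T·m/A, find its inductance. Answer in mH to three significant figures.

For a thin toroid, L = μ₀N²A/(2πR).
L = (4π×10⁻⁷)(2840)²(1.080×10^-4) / (2π×0.195 m) = 8.934×10^-4 H.

L ≈ 0.893 mH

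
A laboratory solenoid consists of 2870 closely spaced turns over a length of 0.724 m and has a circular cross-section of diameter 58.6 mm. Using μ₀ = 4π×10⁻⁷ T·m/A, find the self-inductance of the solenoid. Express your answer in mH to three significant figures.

A = π(d/2)² = π(2.930×10^-2 m)² = 2.697×10^-3 m².
For a long solenoid, L = μ₀N²A/ℓ.
L = (4π×10⁻⁷)(2870)²(2.697×10^-3)/(0.724 m) = 3.856×10^-2 H.

L ≈ 38.6 mH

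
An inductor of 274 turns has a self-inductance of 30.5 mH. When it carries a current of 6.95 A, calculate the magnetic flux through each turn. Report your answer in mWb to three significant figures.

Φ_B ≈ 0.774 mWb

From L = NΦ_B/I, the flux per turn is Φ_B = LI/N.
Φ_B = (3.050×10^-2 H)(6.95 A)/274 = 7.736×10^-4 Wb.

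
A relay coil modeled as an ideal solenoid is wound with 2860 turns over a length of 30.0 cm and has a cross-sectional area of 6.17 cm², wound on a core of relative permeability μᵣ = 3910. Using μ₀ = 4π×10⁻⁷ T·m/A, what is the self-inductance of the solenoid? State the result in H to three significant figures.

A = 6.17 cm² = 6.170×10^-4 m².
For a long solenoid, L = μ₀μᵣN²A/ℓ.
L = (4π×10⁻⁷)(3910)(2860)²(6.170×10^-4)/(0.3 m) = 82.66 H.

L ≈ 82.7 H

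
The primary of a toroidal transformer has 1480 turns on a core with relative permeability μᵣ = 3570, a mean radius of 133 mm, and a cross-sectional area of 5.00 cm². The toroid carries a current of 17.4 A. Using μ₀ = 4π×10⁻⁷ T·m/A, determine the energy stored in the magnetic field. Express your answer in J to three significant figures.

U ≈ 890 J

L = μ₀μᵣN²A/(2πR) = (4π×10⁻⁷)(3570)(1480)²(5.000×10^-4)/(2π×0.133) = 5.879 H.
U = ½LI² = ½(5.879)(17.4)² = 890 J.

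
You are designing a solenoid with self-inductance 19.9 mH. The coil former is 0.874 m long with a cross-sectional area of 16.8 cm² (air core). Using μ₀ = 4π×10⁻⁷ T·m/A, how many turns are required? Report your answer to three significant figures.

A = 16.8 cm² = 1.680×10^-3 m².
From L = μ₀N²A/ℓ, N = √(Lℓ / (μ₀A)).
N = √[(1.990×10^-2)(0.874) / ((4π×10⁻⁷)×1.680×10^-3)] = √(8.238×10^6) ≈ 2870.3.

N ≈ 2870 turns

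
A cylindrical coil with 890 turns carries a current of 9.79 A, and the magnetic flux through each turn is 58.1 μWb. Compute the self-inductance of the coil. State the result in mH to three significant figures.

L ≈ 5.28 mH

Self-inductance is defined by L = NΦ_B/I (flux linkage over current).
L = (890)(5.810×10^-5 Wb)/(9.79 A) = 5.282×10^-3 H.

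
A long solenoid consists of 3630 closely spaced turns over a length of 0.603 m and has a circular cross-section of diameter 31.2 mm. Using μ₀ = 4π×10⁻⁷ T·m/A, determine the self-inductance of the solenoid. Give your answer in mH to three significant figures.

A = π(d/2)² = π(1.560×10^-2 m)² = 7.645×10^-4 m².
For a long solenoid, L = μ₀N²A/ℓ.
L = (4π×10⁻⁷)(3630)²(7.645×10^-4)/(0.603 m) = 2.099×10^-2 H.

L ≈ 21.0 mH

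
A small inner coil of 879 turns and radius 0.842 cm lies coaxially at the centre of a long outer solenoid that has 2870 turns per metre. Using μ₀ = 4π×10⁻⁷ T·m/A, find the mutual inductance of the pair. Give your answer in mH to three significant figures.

The outer solenoid produces a uniform field B₁ = μ₀n₁I₁ across the inner coil,
so the flux linkage is N₂Φ = N₂B₁A₂ = μ₀n₁N₂A₂·I₁, giving M = μ₀n₁N₂A₂.
A₂ = πr² = π(8.420×10^-3 m)² = 2.227×10^-4 m².
M = (4π×10⁻⁷)(2870)(879)(2.227×10^-4) = 7.061×10^-4 H.

M ≈ 0.706 mH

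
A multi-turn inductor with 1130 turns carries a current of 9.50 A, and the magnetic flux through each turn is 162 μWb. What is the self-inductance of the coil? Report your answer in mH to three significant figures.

Self-inductance is defined by L = NΦ_B/I (flux linkage over current).
L = (1130)(1.620×10^-4 Wb)/(9.50 A) = 1.927×10^-2 H.

L ≈ 19.3 mH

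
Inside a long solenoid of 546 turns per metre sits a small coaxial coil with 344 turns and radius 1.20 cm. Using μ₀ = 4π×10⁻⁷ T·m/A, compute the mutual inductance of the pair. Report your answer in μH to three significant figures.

M ≈ 107 μH

The outer solenoid produces a uniform field B₁ = μ₀n₁I₁ across the inner coil,
so the flux linkage is N₂Φ = N₂B₁A₂ = μ₀n₁N₂A₂·I₁, giving M = μ₀n₁N₂A₂.
A₂ = πr² = π(1.200×10^-2 m)² = 4.524×10^-4 m².
M = (4π×10⁻⁷)(546)(344)(4.524×10^-4) = 1.068×10^-4 H.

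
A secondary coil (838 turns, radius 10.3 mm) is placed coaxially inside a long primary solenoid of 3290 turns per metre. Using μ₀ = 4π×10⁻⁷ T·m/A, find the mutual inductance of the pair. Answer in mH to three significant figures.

The outer solenoid produces a uniform field B₁ = μ₀n₁I₁ across the inner coil,
so the flux linkage is N₂Φ = N₂B₁A₂ = μ₀n₁N₂A₂·I₁, giving M = μ₀n₁N₂A₂.
A₂ = πr² = π(1.030×10^-2 m)² = 3.333×10^-4 m².
M = (4π×10⁻⁷)(3290)(838)(3.333×10^-4) = 1.1547×10^-3 H.

M ≈ 1.15 mH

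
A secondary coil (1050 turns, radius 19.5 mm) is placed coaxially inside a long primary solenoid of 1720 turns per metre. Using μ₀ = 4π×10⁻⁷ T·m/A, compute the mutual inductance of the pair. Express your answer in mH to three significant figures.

M ≈ 2.71 mH

The outer solenoid produces a uniform field B₁ = μ₀n₁I₁ across the inner coil,
so the flux linkage is N₂Φ = N₂B₁A₂ = μ₀n₁N₂A₂·I₁, giving M = μ₀n₁N₂A₂.
A₂ = πr² = π(1.950×10^-2 m)² = 1.1946×10^-3 m².
M = (4π×10⁻⁷)(1720)(1050)(1.1946×10^-3) = 2.711×10^-3 H.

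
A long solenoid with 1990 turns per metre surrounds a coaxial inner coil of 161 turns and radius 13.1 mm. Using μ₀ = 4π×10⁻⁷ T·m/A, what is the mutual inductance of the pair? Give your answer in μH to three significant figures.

The outer solenoid produces a uniform field B₁ = μ₀n₁I₁ across the inner coil,
so the flux linkage is N₂Φ = N₂B₁A₂ = μ₀n₁N₂A₂·I₁, giving M = μ₀n₁N₂A₂.
A₂ = πr² = π(1.310×10^-2 m)² = 5.391×10^-4 m².
M = (4π×10⁻⁷)(1990)(161)(5.391×10^-4) = 2.171×10^-4 H.

M ≈ 217 μH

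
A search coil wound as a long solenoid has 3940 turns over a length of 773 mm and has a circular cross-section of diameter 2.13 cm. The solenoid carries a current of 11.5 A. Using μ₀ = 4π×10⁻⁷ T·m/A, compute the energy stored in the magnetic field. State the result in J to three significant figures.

U ≈ 0.595 J

A = π(d/2)² = π(1.065×10^-2 m)² = 3.563×10^-4 m².
L = μ₀N²A/ℓ = (4π×10⁻⁷)(3940)²(3.563×10^-4)/(0.773) = 8.992×10^-3 H.
U = ½LI² = ½(8.992×10^-3)(11.5)² = 0.5946 J.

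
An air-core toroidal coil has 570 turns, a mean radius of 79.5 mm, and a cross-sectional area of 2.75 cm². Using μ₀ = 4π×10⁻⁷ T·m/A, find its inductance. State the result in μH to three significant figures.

For a thin toroid, L = μ₀N²A/(2πR).
L = (4π×10⁻⁷)(570)²(2.750×10^-4) / (2π×7.950×10^-2 m) = 2.248×10^-4 H.

L ≈ 225 μH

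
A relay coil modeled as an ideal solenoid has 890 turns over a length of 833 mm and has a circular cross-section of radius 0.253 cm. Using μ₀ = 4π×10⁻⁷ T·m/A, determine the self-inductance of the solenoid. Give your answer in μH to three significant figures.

L ≈ 24.0 μH

A = πr² = π(2.530×10^-3 m)² = 2.011×10^-5 m².
For a long solenoid, L = μ₀N²A/ℓ.
L = (4π×10⁻⁷)(890)²(2.011×10^-5)/(0.833 m) = 2.403×10^-5 H.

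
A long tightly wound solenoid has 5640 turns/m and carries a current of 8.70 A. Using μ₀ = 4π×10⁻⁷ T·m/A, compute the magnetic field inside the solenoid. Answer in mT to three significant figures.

Inside a long solenoid, B = μ₀nI.
B = (4π×10⁻⁷)(5.640×10^3 m⁻¹)(8.70 A) = 6.166×10^-2 T.

B ≈ 61.7 mT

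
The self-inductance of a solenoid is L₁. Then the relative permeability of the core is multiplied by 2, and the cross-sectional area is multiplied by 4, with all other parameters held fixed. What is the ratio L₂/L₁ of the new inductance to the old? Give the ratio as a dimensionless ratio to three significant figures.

L₂/L₁ = 8.00

For a solenoid, L ∝ μᵣN²A/ℓ.
L₂/L₁ = (2) × (4) = 8.00.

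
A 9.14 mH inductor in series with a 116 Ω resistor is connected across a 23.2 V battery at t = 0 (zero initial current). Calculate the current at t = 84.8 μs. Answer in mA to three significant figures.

τ = L/R = 9.140×10^-3/116 = 7.879×10^-5 s; final current I_∞ = ε/R = 23.2/116 = 0.2 A.
I(t) = I_∞(1 − e^(−t/τ)) with t/τ = 1.076.
I = (0.2)(1 − e^(−1.076)) = 0.1318 A.

I ≈ 132 mA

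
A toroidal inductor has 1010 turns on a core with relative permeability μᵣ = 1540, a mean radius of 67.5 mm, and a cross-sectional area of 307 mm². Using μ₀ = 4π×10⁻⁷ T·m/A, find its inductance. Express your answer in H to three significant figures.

For a thin toroid, L = μ₀μᵣN²A/(2πR).
L = (4π×10⁻⁷)(1540)(1010)²(3.070×10^-4) / (2π×6.750×10^-2 m) = 1.429 H.

L ≈ 1.43 H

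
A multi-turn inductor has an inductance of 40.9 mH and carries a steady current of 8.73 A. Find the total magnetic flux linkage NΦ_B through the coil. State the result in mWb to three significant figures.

From L = NΦ_B/I, the flux linkage is NΦ_B = LI.
NΦ_B = (4.090×10^-2 H)(8.73 A) = 0.3571 Wb.

NΦ_B ≈ 357 mWb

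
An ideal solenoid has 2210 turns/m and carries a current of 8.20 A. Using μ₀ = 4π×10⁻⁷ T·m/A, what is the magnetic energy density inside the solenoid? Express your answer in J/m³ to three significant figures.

B = μ₀nI = (4π×10⁻⁷)(2.210×10^3)(8.20) = 2.277×10^-2 T.
u = B²/(2μ₀) = (2.277×10^-2)²/(2×4π×10⁻⁷) = 206.3 J/m³.

u ≈ 206 J/m³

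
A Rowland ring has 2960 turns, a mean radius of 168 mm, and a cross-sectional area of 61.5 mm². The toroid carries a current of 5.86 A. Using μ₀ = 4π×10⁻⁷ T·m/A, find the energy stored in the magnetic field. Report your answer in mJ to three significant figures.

U ≈ 11.0 mJ

L = μ₀N²A/(2πR) = (4π×10⁻⁷)(2960)²(6.150×10^-5)/(2π×0.168) = 6.4147×10^-4 H.
U = ½LI² = ½(6.4147×10^-4)(5.86)² = 1.101×10^-2 J.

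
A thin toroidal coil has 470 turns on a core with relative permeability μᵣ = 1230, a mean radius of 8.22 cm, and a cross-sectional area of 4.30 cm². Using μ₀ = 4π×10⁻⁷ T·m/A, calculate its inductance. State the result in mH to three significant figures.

For a thin toroid, L = μ₀μᵣN²A/(2πR).
L = (4π×10⁻⁷)(1230)(470)²(4.300×10^-4) / (2π×8.220×10^-2 m) = 0.2843 H.

L ≈ 284 mH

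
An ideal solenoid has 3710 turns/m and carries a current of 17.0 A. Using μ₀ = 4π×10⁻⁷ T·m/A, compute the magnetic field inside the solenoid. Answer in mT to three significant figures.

Inside a long solenoid, B = μ₀nI.
B = (4π×10⁻⁷)(3.710×10^3 m⁻¹)(17.0 A) = 7.926×10^-2 T.

B ≈ 79.3 mT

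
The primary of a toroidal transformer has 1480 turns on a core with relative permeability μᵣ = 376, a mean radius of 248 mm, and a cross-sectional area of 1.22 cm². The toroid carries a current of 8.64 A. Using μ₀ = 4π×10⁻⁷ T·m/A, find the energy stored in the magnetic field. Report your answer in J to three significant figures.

L = μ₀μᵣN²A/(2πR) = (4π×10⁻⁷)(376)(1480)²(1.220×10^-4)/(2π×0.248) = 8.103×10^-2 H.
U = ½LI² = ½(8.103×10^-2)(8.64)² = 3.024 J.

U ≈ 3.02 J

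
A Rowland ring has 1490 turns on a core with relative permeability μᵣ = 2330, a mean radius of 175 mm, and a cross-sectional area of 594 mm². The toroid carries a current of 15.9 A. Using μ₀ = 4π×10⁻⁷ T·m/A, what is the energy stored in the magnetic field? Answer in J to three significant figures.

L = μ₀μᵣN²A/(2πR) = (4π×10⁻⁷)(2330)(1490)²(5.940×10^-4)/(2π×0.175) = 3.512 H.
U = ½LI² = ½(3.512)(15.9)² = 443.9 J.

U ≈ 444 J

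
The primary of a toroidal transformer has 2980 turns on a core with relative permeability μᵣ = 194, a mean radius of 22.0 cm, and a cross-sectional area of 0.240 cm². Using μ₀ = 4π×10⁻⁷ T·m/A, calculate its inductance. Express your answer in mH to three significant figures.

For a thin toroid, L = μ₀μᵣN²A/(2πR).
L = (4π×10⁻⁷)(194)(2980)²(2.400×10^-5) / (2π×0.22 m) = 3.759×10^-2 H.

L ≈ 37.6 mH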